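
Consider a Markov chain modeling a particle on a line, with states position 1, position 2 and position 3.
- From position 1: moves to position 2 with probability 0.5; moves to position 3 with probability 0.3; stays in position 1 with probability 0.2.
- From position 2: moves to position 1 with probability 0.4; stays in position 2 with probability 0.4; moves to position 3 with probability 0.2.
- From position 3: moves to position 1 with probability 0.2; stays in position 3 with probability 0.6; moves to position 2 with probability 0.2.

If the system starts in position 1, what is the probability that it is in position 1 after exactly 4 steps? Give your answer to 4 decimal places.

Propagate the distribution vector 4 steps from position 1.
After 0 steps: (1.0000, 0.0000, 0.0000)
After 1 step: (0.2000, 0.5000, 0.3000)
After 2 steps: (0.3000, 0.3600, 0.3400)
After 3 steps: (0.2720, 0.3620, 0.3660)
After 4 steps: (0.2724, 0.3540, 0.3736)
P(in position 1 after 4 steps) = 0.2724

0.2724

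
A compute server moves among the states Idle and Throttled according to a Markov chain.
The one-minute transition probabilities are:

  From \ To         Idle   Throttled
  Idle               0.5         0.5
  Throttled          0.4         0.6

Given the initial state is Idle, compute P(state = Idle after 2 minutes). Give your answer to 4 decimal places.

0.4500

Sum over the intermediate state after 1 minute:
P = P(Idle→Idle)·P(Idle→Idle) + P(Idle→Throttled)·P(Throttled→Idle)
  = 0.5×0.5 + 0.5×0.4
  = 0.2500 + 0.2000 = 0.4500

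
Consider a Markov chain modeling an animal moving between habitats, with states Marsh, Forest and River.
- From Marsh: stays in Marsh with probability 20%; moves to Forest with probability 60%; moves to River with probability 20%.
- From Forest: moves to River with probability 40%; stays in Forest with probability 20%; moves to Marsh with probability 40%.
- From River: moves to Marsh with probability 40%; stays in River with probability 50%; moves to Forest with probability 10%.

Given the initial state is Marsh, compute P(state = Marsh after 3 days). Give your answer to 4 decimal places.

Propagate the distribution vector 3 days from Marsh.
After 0 days: (1.0000, 0.0000, 0.0000)
After 1 day: (0.2000, 0.6000, 0.2000)
After 2 days: (0.3600, 0.2600, 0.3800)
After 3 days: (0.3280, 0.3060, 0.3660)
P(in Marsh after 3 days) = 0.3280

0.3280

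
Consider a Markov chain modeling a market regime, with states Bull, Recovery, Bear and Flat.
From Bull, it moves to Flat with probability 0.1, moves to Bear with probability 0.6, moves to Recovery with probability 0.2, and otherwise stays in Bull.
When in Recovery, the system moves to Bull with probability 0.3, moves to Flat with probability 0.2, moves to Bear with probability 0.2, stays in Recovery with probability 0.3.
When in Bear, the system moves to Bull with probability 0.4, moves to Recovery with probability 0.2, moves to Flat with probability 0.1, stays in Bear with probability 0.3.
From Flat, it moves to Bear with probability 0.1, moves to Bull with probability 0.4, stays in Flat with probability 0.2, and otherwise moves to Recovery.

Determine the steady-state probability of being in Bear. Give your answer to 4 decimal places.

0.3356

Let the stationary distribution be π with π = πP and π_1 + π_2 + π_3 + π_4 = 1.
π_1 = 0.1·π_1 + 0.3·π_2 + 0.4·π_3 + 0.4·π_4
π_2 = 0.2·π_1 + 0.3·π_2 + 0.2·π_3 + 0.3·π_4
π_3 = 0.6·π_1 + 0.2·π_2 + 0.3·π_3 + 0.1·π_4
Solving with the normalization constraint gives π = (0.2894, 0.2375, 0.3356, 0.1375).
So the stationary probability of Bear is 0.3356.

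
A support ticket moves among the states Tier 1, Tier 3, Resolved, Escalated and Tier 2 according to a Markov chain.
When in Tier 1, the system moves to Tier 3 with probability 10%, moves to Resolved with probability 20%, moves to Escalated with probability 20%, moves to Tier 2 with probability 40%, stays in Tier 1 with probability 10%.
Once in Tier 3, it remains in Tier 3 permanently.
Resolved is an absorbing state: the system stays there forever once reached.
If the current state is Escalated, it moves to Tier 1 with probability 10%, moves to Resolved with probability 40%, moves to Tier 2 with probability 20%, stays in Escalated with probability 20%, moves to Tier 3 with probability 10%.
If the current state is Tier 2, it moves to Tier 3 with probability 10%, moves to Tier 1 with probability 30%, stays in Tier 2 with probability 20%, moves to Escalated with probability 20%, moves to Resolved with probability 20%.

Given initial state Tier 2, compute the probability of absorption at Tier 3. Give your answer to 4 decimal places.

0.2941

Let h(s) be the probability of absorption at Tier 3 starting from transient state s. Then h(Tier 3) = 1 and h(Resolved) = 0. By first-step analysis:
h(Tier 1) = 0.1·h(Tier 1) + 0.1·1 + 0.2·0 + 0.2·h(Escalated) + 0.4·h(Tier 2)
h(Escalated) = 0.1·h(Tier 1) + 0.1·1 + 0.4·0 + 0.2·h(Escalated) + 0.2·h(Tier 2)
h(Tier 2) = 0.3·h(Tier 1) + 0.1·1 + 0.2·0 + 0.2·h(Escalated) + 0.2·h(Tier 2)
Solving: h(Tier 1) = 0.2941, h(Escalated) = 0.2353, h(Tier 2) = 0.2941.
Starting from Tier 2, the probability is 0.2941.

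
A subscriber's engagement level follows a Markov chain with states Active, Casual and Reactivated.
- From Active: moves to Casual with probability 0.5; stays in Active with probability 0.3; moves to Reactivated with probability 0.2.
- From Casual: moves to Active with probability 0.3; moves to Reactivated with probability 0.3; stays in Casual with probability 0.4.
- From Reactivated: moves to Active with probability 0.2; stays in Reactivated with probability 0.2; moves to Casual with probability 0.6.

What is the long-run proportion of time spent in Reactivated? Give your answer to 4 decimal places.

Let the stationary distribution be π with π = πP and π_1 + π_2 + π_3 = 1.
π_1 = 0.3·π_1 + 0.3·π_2 + 0.2·π_3
π_2 = 0.5·π_1 + 0.4·π_2 + 0.6·π_3
Solving with the normalization constraint gives π = (0.2752, 0.4771, 0.2477).
So the stationary probability of Reactivated is 0.2477.

0.2477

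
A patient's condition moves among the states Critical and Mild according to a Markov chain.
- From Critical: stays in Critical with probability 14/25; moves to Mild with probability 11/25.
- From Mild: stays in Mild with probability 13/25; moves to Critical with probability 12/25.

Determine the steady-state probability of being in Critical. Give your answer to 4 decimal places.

Let the stationary distribution be π with π = πP and π_1 + π_2 = 1.
π_1 = 0.56·π_1 + 0.48·π_2
Solving with the normalization constraint gives π = (0.5217, 0.4783).
So the stationary probability of Critical is 0.5217.

0.5217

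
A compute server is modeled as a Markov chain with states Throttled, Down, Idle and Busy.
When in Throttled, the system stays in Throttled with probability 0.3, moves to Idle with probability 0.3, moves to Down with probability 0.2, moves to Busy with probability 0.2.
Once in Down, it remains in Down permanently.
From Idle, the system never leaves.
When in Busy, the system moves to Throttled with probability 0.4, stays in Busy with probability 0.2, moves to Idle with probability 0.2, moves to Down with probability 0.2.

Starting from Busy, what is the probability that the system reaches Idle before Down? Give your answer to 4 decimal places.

Let h(s) be the probability of absorption at Idle starting from transient state s. Then h(Idle) = 1 and h(Down) = 0. By first-step analysis:
h(Throttled) = 0.3·h(Throttled) + 0.2·0 + 0.3·1 + 0.2·h(Busy)
h(Busy) = 0.4·h(Throttled) + 0.2·0 + 0.2·1 + 0.2·h(Busy)
Solving: h(Throttled) = 0.5833, h(Busy) = 0.5417.
Starting from Busy, the probability is 0.5417.

0.5417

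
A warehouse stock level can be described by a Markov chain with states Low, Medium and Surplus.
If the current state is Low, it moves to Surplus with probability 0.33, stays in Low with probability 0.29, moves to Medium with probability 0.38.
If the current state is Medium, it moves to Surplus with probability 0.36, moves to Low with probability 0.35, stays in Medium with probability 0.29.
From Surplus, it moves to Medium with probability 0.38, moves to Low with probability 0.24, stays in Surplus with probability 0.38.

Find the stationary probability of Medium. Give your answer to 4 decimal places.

0.3486

Let the stationary distribution be π with π = πP and π_1 + π_2 + π_3 = 1.
π_1 = 0.29·π_1 + 0.35·π_2 + 0.24·π_3
π_2 = 0.38·π_1 + 0.29·π_2 + 0.38·π_3
Solving with the normalization constraint gives π = (0.2930, 0.3486, 0.3584).
So the stationary probability of Medium is 0.3486.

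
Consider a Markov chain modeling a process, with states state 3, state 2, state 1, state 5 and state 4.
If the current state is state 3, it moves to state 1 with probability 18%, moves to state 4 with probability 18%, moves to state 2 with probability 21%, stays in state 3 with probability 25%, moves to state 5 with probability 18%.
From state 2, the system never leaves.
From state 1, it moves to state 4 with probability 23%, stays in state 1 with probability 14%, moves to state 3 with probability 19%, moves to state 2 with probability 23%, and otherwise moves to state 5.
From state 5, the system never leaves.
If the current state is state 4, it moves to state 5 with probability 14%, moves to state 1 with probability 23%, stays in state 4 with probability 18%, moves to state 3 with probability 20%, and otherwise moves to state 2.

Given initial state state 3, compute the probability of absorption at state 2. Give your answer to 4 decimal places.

Let h(s) be the probability of absorption at state 2 starting from transient state s. Then h(state 2) = 1 and h(state 5) = 0. By first-step analysis:
h(state 3) = 0.25·h(state 3) + 0.21·1 + 0.18·h(state 1) + 0.18·0 + 0.18·h(state 4)
h(state 1) = 0.19·h(state 3) + 0.23·1 + 0.14·h(state 1) + 0.21·0 + 0.23·h(state 4)
h(state 4) = 0.2·h(state 3) + 0.25·1 + 0.23·h(state 1) + 0.14·0 + 0.18·h(state 4)
Solving: h(state 3) = 0.5543, h(state 1) = 0.5487, h(state 4) = 0.5940.
Starting from state 3, the probability is 0.5543.

0.5543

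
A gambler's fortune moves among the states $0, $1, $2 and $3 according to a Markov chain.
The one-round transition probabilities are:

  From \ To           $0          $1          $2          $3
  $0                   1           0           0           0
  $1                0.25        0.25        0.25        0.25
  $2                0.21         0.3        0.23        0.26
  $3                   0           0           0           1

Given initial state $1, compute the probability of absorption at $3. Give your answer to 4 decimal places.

0.5124

Let h(s) be the probability of absorption at $3 starting from transient state s. Then h($3) = 1 and h($0) = 0. By first-step analysis:
h($1) = 0.25·0 + 0.25·h($1) + 0.25·h($2) + 0.25·1
h($2) = 0.21·0 + 0.3·h($1) + 0.23·h($2) + 0.26·1
Solving: h($1) = 0.5124, h($2) = 0.5373.
Starting from $1, the probability is 0.5124.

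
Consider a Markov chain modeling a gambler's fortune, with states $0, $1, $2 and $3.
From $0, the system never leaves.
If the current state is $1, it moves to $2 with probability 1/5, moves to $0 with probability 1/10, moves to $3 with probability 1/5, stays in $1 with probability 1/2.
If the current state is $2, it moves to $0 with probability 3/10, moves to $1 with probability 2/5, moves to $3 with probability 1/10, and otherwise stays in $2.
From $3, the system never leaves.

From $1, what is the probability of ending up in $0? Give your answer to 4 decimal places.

0.4375

Let h(s) be the probability of absorption at $0 starting from transient state s. Then h($0) = 1 and h($3) = 0. By first-step analysis:
h($1) = 0.1·1 + 0.5·h($1) + 0.2·h($2) + 0.2·0
h($2) = 0.3·1 + 0.4·h($1) + 0.2·h($2) + 0.1·0
Solving: h($1) = 0.4375, h($2) = 0.5938.
Starting from $1, the probability is 0.4375.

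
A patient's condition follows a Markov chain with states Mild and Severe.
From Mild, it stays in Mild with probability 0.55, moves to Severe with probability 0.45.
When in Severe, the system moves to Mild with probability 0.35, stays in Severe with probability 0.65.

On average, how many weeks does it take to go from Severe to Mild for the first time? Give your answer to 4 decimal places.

2.8571

Let t(s) be the expected number of weeks to first reach Mild from state s, with t(Mild) = 0. Conditioning on the first week:
t(Severe) = 1 + 0.65·t(Severe)
Solving: t(Severe) = 2.8571.
Expected weeks from Severe to Mild: 2.8571.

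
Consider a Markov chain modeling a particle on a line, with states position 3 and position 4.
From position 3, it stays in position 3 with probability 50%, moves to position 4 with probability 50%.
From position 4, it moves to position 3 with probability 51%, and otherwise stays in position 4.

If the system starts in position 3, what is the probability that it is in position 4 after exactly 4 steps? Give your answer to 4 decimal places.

0.4950

Propagate the distribution vector 4 steps from position 3.
After 0 steps: (1.0000, 0.0000)
After 1 step: (0.5000, 0.5000)
After 2 steps: (0.5050, 0.4950)
After 3 steps: (0.5050, 0.4951)
After 4 steps: (0.5050, 0.4950)
P(in position 4 after 4 steps) = 0.4950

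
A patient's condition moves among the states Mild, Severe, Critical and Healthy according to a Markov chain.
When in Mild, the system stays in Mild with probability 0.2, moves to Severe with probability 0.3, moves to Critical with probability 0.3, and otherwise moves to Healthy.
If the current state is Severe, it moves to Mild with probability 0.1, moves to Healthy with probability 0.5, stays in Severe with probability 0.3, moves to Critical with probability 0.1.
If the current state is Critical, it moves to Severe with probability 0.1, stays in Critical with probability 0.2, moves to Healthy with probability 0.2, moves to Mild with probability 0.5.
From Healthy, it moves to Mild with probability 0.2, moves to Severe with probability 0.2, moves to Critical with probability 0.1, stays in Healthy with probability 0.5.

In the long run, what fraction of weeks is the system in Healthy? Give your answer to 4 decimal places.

0.3840

Let the stationary distribution be π with π = πP and π_1 + π_2 + π_3 + π_4 = 1.
π_1 = 0.2·π_1 + 0.1·π_2 + 0.5·π_3 + 0.2·π_4
π_2 = 0.3·π_1 + 0.3·π_2 + 0.1·π_3 + 0.2·π_4
π_3 = 0.3·π_1 + 0.1·π_2 + 0.2·π_3 + 0.1·π_4
Solving with the normalization constraint gives π = (0.2254, 0.2294, 0.1612, 0.3840).
So the stationary probability of Healthy is 0.3840.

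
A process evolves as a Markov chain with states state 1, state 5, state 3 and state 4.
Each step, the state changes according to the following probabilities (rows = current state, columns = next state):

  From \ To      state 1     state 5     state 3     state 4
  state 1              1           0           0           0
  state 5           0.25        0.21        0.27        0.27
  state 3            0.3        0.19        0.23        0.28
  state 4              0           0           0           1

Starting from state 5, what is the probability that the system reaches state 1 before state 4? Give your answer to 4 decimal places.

0.4910

Let h(s) be the probability of absorption at state 1 starting from transient state s. Then h(state 1) = 1 and h(state 4) = 0. By first-step analysis:
h(state 5) = 0.25·1 + 0.21·h(state 5) + 0.27·h(state 3) + 0.27·0
h(state 3) = 0.3·1 + 0.19·h(state 5) + 0.23·h(state 3) + 0.28·0
Solving: h(state 5) = 0.4910, h(state 3) = 0.5108.
Starting from state 5, the probability is 0.4910.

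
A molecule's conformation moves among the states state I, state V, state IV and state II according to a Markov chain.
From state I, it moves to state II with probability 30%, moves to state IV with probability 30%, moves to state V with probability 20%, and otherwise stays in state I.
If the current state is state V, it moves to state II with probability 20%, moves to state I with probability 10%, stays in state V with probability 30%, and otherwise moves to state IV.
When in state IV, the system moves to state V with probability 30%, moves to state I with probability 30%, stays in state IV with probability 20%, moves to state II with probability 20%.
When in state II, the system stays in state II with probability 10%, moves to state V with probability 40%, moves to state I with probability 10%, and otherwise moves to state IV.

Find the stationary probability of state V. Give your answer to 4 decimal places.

0.3017

Let the stationary distribution be π with π = πP and π_1 + π_2 + π_3 + π_4 = 1.
π_1 = 0.2·π_1 + 0.1·π_2 + 0.3·π_3 + 0.1·π_4
π_2 = 0.2·π_1 + 0.3·π_2 + 0.3·π_3 + 0.4·π_4
π_3 = 0.3·π_1 + 0.4·π_2 + 0.2·π_3 + 0.4·π_4
Solving with the normalization constraint gives π = (0.1818, 0.3017, 0.3182, 0.1983).
So the stationary probability of state V is 0.3017.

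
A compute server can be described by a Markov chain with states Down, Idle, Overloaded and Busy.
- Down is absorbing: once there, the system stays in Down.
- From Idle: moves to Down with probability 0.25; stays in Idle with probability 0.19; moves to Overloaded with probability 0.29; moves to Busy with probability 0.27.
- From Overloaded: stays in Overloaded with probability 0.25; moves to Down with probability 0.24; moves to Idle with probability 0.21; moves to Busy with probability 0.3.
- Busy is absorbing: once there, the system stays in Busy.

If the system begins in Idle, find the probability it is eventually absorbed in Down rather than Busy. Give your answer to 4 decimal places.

0.4704

Let h(s) be the probability of absorption at Down starting from transient state s. Then h(Down) = 1 and h(Busy) = 0. By first-step analysis:
h(Idle) = 0.25·1 + 0.19·h(Idle) + 0.29·h(Overloaded) + 0.27·0
h(Overloaded) = 0.24·1 + 0.21·h(Idle) + 0.25·h(Overloaded) + 0.3·0
Solving: h(Idle) = 0.4704, h(Overloaded) = 0.4517.
Starting from Idle, the probability is 0.4704.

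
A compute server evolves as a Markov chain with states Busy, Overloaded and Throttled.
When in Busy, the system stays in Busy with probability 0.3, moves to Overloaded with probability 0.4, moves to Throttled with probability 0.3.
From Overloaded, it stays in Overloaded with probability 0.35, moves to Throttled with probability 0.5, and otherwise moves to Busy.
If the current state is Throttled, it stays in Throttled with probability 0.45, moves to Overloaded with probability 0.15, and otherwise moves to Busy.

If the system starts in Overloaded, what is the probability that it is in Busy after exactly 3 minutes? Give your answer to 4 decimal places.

0.3059

Propagate the distribution vector 3 minutes from Overloaded.
After 0 minutes: (0.0000, 1.0000, 0.0000)
After 1 minute: (0.1500, 0.3500, 0.5000)
After 2 minutes: (0.2975, 0.2575, 0.4450)
After 3 minutes: (0.3059, 0.2759, 0.4183)
P(in Busy after 3 minutes) = 0.3059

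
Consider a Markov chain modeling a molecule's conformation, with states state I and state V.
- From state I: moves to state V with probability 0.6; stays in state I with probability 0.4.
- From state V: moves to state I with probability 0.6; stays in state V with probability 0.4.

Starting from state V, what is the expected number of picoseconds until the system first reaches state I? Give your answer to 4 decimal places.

Let t(s) be the expected number of picoseconds to first reach state I from state s, with t(state I) = 0. Conditioning on the first picosecond:
t(state V) = 1 + 0.4·t(state V)
Solving: t(state V) = 1.6667.
Expected picoseconds from state V to state I: 1.6667.

1.6667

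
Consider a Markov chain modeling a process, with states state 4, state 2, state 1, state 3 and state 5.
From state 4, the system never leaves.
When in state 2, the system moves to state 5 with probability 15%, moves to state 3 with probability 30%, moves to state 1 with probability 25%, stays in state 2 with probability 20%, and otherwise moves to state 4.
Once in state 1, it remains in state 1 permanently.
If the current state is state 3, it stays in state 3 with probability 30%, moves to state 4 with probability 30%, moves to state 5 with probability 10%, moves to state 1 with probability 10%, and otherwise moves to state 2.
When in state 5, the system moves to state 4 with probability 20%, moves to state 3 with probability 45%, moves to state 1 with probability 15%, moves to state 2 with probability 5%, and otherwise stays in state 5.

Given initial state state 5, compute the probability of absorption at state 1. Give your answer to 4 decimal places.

0.3898

Let h(s) be the probability of absorption at state 1 starting from transient state s. Then h(state 1) = 1 and h(state 4) = 0. By first-step analysis:
h(state 2) = 0.1·0 + 0.2·h(state 2) + 0.25·1 + 0.3·h(state 3) + 0.15·h(state 5)
h(state 3) = 0.3·0 + 0.2·h(state 2) + 0.1·1 + 0.3·h(state 3) + 0.1·h(state 5)
h(state 5) = 0.2·0 + 0.05·h(state 2) + 0.15·1 + 0.45·h(state 3) + 0.15·h(state 5)
Solving: h(state 2) = 0.5153, h(state 3) = 0.3458, h(state 5) = 0.3898.
Starting from state 5, the probability is 0.3898.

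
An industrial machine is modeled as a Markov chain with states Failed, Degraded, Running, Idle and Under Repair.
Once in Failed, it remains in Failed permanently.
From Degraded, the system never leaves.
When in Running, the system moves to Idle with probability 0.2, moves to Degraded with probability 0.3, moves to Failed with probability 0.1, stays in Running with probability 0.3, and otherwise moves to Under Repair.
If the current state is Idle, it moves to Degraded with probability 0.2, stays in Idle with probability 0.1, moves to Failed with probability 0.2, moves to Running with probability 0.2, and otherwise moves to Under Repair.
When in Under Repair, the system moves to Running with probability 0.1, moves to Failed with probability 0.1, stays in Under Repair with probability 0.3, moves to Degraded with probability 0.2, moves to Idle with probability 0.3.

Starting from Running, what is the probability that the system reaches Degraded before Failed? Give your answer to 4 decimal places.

Let h(s) be the probability of absorption at Degraded starting from transient state s. Then h(Degraded) = 1 and h(Failed) = 0. By first-step analysis:
h(Running) = 0.1·0 + 0.3·1 + 0.3·h(Running) + 0.2·h(Idle) + 0.1·h(Under Repair)
h(Idle) = 0.2·0 + 0.2·1 + 0.2·h(Running) + 0.1·h(Idle) + 0.3·h(Under Repair)
h(Under Repair) = 0.1·0 + 0.2·1 + 0.1·h(Running) + 0.3·h(Idle) + 0.3·h(Under Repair)
Solving: h(Running) = 0.6869, h(Idle) = 0.5866, h(Under Repair) = 0.6353.
Starting from Running, the probability is 0.6869.

0.6869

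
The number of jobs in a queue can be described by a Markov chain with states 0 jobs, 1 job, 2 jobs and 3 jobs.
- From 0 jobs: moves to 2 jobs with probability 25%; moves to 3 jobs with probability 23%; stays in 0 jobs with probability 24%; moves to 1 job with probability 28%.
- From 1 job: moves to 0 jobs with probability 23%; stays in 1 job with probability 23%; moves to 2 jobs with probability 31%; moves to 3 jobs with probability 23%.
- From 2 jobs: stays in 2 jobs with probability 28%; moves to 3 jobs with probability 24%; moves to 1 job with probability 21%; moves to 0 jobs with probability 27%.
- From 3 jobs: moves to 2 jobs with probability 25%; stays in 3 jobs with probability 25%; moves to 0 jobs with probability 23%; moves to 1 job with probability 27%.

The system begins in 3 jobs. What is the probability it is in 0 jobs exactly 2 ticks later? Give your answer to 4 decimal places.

0.2423

Propagate the distribution vector 2 ticks from 3 jobs.
After 0 ticks: (0.0000, 0.0000, 0.0000, 1.0000)
After 1 tick: (0.2300, 0.2700, 0.2500, 0.2500)
After 2 ticks: (0.2423, 0.2465, 0.2737, 0.2375)
P(in 0 jobs after 2 ticks) = 0.2423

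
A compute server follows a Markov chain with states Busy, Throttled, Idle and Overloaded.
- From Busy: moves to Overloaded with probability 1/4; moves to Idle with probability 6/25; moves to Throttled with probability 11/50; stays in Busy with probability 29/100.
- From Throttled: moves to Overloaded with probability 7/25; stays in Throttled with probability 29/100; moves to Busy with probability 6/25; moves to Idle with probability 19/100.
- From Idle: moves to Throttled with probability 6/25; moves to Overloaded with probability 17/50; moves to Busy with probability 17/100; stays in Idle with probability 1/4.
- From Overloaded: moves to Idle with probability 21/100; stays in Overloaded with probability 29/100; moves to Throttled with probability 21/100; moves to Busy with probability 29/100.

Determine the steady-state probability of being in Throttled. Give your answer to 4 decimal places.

0.2382

Let the stationary distribution be π with π = πP and π_1 + π_2 + π_3 + π_4 = 1.
π_1 = 0.29·π_1 + 0.24·π_2 + 0.17·π_3 + 0.29·π_4
π_2 = 0.22·π_1 + 0.29·π_2 + 0.24·π_3 + 0.21·π_4
π_3 = 0.24·π_1 + 0.19·π_2 + 0.25·π_3 + 0.21·π_4
Solving with the normalization constraint gives π = (0.2515, 0.2382, 0.2216, 0.2886).
So the stationary probability of Throttled is 0.2382.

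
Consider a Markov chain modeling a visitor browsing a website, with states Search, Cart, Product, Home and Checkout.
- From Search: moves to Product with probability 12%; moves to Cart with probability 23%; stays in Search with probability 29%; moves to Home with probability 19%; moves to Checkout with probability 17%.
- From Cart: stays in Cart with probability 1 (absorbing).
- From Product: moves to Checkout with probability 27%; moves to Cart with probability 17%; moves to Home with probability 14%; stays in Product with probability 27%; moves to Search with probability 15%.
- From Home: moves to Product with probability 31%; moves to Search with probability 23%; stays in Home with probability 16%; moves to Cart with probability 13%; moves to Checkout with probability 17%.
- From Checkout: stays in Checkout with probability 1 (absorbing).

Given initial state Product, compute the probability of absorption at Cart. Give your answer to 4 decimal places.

0.4262

Let h(s) be the probability of absorption at Cart starting from transient state s. Then h(Cart) = 1 and h(Checkout) = 0. By first-step analysis:
h(Search) = 0.29·h(Search) + 0.23·1 + 0.12·h(Product) + 0.19·h(Home) + 0.17·0
h(Product) = 0.15·h(Search) + 0.17·1 + 0.27·h(Product) + 0.14·h(Home) + 0.27·0
h(Home) = 0.23·h(Search) + 0.13·1 + 0.31·h(Product) + 0.16·h(Home) + 0.17·0
Solving: h(Search) = 0.5174, h(Product) = 0.4262, h(Home) = 0.4537.
Starting from Product, the probability is 0.4262.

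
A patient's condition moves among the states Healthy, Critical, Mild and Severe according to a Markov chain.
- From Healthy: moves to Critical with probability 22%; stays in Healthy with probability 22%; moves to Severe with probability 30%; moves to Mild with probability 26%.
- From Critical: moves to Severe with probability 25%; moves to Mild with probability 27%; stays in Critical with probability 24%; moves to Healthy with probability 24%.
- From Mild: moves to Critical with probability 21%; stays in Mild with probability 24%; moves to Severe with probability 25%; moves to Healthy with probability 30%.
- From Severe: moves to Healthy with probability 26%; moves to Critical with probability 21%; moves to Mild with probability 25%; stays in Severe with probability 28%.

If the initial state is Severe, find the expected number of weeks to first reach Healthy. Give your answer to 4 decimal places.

Let t(s) be the expected number of weeks to first reach Healthy from state s, with t(Healthy) = 0. Conditioning on the first week:
t(Critical) = 1 + 0.24·t(Critical) + 0.27·t(Mild) + 0.25·t(Severe)
t(Mild) = 1 + 0.21·t(Critical) + 0.24·t(Mild) + 0.25·t(Severe)
t(Severe) = 1 + 0.21·t(Critical) + 0.25·t(Mild) + 0.28·t(Severe)
Solving: t(Critical) = 3.8376, t(Mild) = 3.6140, t(Severe) = 3.7630.
Expected weeks from Severe to Healthy: 3.7630.

3.7630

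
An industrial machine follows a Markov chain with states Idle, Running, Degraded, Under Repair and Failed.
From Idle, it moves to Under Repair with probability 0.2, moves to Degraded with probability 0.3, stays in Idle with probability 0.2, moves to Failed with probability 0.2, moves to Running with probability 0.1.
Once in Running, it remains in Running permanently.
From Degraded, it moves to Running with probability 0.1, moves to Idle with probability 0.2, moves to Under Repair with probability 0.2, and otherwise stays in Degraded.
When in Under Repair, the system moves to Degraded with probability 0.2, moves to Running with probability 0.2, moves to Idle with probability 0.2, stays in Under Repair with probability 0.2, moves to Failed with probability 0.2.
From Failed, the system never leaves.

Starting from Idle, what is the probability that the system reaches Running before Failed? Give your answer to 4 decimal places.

0.4800

Let h(s) be the probability of absorption at Running starting from transient state s. Then h(Running) = 1 and h(Failed) = 0. By first-step analysis:
h(Idle) = 0.2·h(Idle) + 0.1·1 + 0.3·h(Degraded) + 0.2·h(Under Repair) + 0.2·0
h(Degraded) = 0.2·h(Idle) + 0.1·1 + 0.5·h(Degraded) + 0.2·h(Under Repair)
h(Under Repair) = 0.2·h(Idle) + 0.2·1 + 0.2·h(Degraded) + 0.2·h(Under Repair) + 0.2·0
Solving: h(Idle) = 0.4800, h(Degraded) = 0.6000, h(Under Repair) = 0.5200.
Starting from Idle, the probability is 0.4800.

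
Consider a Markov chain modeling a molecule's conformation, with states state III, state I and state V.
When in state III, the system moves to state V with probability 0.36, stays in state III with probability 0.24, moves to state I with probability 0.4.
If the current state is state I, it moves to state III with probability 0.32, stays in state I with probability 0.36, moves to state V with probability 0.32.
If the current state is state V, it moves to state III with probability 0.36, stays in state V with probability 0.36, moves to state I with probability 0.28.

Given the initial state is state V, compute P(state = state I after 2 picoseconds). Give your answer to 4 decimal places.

0.3456

Sum over the intermediate state after 1 picosecond:
P = P(state V→state III)·P(state III→state I) + P(state V→state I)·P(state I→state I) + P(state V→state V)·P(state V→state I)
  = 0.36×0.4 + 0.28×0.36 + 0.36×0.28
  = 0.1440 + 0.1008 + 0.1008 = 0.3456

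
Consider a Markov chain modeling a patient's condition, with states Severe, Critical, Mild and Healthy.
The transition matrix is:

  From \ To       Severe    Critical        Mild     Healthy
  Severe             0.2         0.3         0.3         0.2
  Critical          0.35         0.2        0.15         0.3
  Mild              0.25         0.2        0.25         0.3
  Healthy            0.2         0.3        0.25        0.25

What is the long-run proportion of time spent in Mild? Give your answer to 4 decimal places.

0.2374

Let the stationary distribution be π with π = πP and π_1 + π_2 + π_3 + π_4 = 1.
π_1 = 0.2·π_1 + 0.35·π_2 + 0.25·π_3 + 0.2·π_4
π_2 = 0.3·π_1 + 0.2·π_2 + 0.2·π_3 + 0.3·π_4
π_3 = 0.3·π_1 + 0.15·π_2 + 0.25·π_3 + 0.25·π_4
Solving with the normalization constraint gives π = (0.2495, 0.2511, 0.2374, 0.2619).
So the stationary probability of Mild is 0.2374.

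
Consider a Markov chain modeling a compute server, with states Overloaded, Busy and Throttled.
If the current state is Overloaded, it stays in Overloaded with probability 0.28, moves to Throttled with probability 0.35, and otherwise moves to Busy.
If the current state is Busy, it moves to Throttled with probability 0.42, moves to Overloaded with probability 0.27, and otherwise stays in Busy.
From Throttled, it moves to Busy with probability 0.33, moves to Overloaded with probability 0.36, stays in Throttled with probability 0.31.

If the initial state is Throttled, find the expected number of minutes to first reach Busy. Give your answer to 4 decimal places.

Let t(s) be the expected number of minutes to first reach Busy from state s, with t(Busy) = 0. Conditioning on the first minute:
t(Overloaded) = 1 + 0.28·t(Overloaded) + 0.35·t(Throttled)
t(Throttled) = 1 + 0.36·t(Overloaded) + 0.31·t(Throttled)
Solving: t(Overloaded) = 2.8047, t(Throttled) = 2.9126.
Expected minutes from Throttled to Busy: 2.9126.

2.9126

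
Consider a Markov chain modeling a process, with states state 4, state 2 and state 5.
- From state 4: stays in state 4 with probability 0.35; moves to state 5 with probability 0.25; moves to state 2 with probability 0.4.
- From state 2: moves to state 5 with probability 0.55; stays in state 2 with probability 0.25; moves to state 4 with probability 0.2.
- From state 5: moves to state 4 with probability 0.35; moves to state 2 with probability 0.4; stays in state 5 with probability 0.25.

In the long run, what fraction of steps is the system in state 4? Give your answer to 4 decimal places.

0.2978

Let the stationary distribution be π with π = πP and π_1 + π_2 + π_3 = 1.
π_1 = 0.35·π_1 + 0.2·π_2 + 0.35·π_3
π_2 = 0.4·π_1 + 0.25·π_2 + 0.4·π_3
Solving with the normalization constraint gives π = (0.2978, 0.3478, 0.3543).
So the stationary probability of state 4 is 0.2978.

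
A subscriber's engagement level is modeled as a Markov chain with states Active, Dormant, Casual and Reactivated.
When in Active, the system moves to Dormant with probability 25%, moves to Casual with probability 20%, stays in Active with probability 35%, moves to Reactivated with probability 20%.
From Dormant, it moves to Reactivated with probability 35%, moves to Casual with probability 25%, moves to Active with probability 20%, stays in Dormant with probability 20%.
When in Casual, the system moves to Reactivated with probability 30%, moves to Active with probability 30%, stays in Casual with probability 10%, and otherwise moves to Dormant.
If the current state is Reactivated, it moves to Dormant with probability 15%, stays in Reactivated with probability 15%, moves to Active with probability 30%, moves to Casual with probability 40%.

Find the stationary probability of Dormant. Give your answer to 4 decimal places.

0.2260

Let the stationary distribution be π with π = πP and π_1 + π_2 + π_3 + π_4 = 1.
π_1 = 0.35·π_1 + 0.2·π_2 + 0.3·π_3 + 0.3·π_4
π_2 = 0.25·π_1 + 0.2·π_2 + 0.3·π_3 + 0.15·π_4
π_3 = 0.2·π_1 + 0.25·π_2 + 0.1·π_3 + 0.4·π_4
Solving with the normalization constraint gives π = (0.2920, 0.2260, 0.2367, 0.2453).
So the stationary probability of Dormant is 0.2260.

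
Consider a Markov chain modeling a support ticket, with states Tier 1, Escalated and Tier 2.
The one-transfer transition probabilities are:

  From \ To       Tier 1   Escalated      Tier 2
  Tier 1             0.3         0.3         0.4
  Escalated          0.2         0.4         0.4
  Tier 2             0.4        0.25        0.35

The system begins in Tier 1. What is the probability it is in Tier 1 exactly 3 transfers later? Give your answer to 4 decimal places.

0.3070

Propagate the distribution vector 3 transfers from Tier 1.
After 0 transfers: (1.0000, 0.0000, 0.0000)
After 1 transfer: (0.3000, 0.3000, 0.4000)
After 2 transfers: (0.3100, 0.3100, 0.3800)
After 3 transfers: (0.3070, 0.3120, 0.3810)
P(in Tier 1 after 3 transfers) = 0.3070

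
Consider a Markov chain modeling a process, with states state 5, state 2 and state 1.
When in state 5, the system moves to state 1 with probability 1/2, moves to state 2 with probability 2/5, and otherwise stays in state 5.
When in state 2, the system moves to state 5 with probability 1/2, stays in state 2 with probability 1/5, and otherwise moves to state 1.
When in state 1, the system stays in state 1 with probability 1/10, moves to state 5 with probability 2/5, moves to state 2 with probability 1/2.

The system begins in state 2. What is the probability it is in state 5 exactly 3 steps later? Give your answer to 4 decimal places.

Propagate the distribution vector 3 steps from state 2.
After 0 steps: (0.0000, 1.0000, 0.0000)
After 1 step: (0.5000, 0.2000, 0.3000)
After 2 steps: (0.2700, 0.3900, 0.3400)
After 3 steps: (0.3580, 0.3560, 0.2860)
P(in state 5 after 3 steps) = 0.3580

0.3580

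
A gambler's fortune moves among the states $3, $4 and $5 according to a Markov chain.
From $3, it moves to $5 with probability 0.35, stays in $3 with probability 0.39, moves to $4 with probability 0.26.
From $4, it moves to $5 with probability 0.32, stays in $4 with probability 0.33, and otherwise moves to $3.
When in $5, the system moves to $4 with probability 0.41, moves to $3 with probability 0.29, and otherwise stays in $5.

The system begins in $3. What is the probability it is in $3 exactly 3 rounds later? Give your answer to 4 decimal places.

0.3443

Propagate the distribution vector 3 rounds from $3.
After 0 rounds: (1.0000, 0.0000, 0.0000)
After 1 round: (0.3900, 0.2600, 0.3500)
After 2 rounds: (0.3446, 0.3307, 0.3247)
After 3 rounds: (0.3443, 0.3319, 0.3238)
P(in $3 after 3 rounds) = 0.3443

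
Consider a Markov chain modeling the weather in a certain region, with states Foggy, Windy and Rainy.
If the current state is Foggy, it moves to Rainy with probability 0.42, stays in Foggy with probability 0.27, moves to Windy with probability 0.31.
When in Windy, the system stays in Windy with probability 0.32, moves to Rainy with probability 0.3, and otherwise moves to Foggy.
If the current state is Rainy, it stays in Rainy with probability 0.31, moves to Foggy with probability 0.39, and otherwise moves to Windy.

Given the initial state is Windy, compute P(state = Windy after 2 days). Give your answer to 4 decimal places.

0.3102

Sum over the intermediate state after 1 day:
P = P(Windy→Foggy)·P(Foggy→Windy) + P(Windy→Windy)·P(Windy→Windy) + P(Windy→Rainy)·P(Rainy→Windy)
  = 0.38×0.31 + 0.32×0.32 + 0.3×0.3
  = 0.1178 + 0.1024 + 0.0900 = 0.3102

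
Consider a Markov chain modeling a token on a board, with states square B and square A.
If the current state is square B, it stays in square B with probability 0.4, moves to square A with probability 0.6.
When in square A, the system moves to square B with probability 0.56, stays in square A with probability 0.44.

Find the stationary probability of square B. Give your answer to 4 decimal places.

0.4828

Let the stationary distribution be π with π = πP and π_1 + π_2 = 1.
π_1 = 0.4·π_1 + 0.56·π_2
Solving with the normalization constraint gives π = (0.4828, 0.5172).
So the stationary probability of square B is 0.4828.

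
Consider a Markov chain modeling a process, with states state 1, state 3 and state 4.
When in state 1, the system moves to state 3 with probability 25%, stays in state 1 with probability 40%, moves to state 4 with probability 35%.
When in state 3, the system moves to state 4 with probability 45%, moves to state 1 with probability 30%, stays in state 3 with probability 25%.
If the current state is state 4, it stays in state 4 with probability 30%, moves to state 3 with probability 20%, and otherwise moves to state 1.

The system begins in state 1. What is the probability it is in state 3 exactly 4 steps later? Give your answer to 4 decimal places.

0.2322

Propagate the distribution vector 4 steps from state 1.
After 0 steps: (1.0000, 0.0000, 0.0000)
After 1 step: (0.4000, 0.2500, 0.3500)
After 2 steps: (0.4100, 0.2325, 0.3575)
After 3 steps: (0.4125, 0.2321, 0.3554)
After 4 steps: (0.4123, 0.2322, 0.3554)
P(in state 3 after 4 steps) = 0.2322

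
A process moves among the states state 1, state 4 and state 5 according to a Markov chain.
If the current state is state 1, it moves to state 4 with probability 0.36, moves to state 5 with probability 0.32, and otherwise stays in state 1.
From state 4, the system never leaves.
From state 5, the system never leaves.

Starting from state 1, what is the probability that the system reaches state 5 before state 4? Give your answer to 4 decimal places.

Let h(s) be the probability of absorption at state 5 starting from transient state s. Then h(state 5) = 1 and h(state 4) = 0. By first-step analysis:
h(state 1) = 0.32·h(state 1) + 0.36·0 + 0.32·1
Solving: h(state 1) = 0.4706.
Starting from state 1, the probability is 0.4706.

0.4706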